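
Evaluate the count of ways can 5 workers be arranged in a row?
120

Working:
Arrangements of 5 distinct objects: 5! = 120.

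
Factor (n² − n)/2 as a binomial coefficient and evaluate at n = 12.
(n² − n)/2 = n(n−1)/2 = C(n,2). At n = 12: C(12,2) = 66.

Answer: C(n,2); C(12,2) = 66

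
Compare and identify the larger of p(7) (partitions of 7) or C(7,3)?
C(7,3)

Reasoning: Pentagonal recurrence p(n) = p(n−1) + p(n−2) − p(n−5) − p(n−7) + …: p(7) = p(6) + p(5) − p(2) − p(0) = 11 + 7 − 2 − 1 = 15; C(7,3) = 35.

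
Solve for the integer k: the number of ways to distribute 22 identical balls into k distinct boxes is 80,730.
6

Solution: Stars and bars: the count is C(22+k−1, k−1), increasing in k. k=4: C(25,3) = 2,300, k=5: C(26,4) = 14,950, k=6: C(27,5) = 80,730 ✓. So k = 6.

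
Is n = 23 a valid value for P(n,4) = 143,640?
No

P(23,4) = 23·22·21·20 = 212,520, which does not equal 143,640.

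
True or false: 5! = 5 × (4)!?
True

Working:
By definition n! = n × (n-1)!, so 5! = 5 × 4!.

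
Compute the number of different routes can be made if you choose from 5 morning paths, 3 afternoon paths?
15

Solution: By the multiplication principle: 5 × 3 = 15.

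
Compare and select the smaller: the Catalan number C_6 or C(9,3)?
C(9,3)
C_6 = C(12,6)/(6+1) = 924/7 = 132; C(9,3) = 84.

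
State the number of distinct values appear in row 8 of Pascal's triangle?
5

Working:
Row 8 has entries C(8,0)..C(8,8); by symmetry C(8,k)=C(8,8-k), giving 5 distinct values.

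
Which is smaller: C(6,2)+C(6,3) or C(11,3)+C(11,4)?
C(6,2)+C(6,3)

Working:
First=35, Second=495.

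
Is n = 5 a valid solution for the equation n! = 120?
5! = 5·4! = 5·24 = 120, which equals 120.

Answer: Yes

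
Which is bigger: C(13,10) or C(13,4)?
C(13,10)=286, C(13,4)=715.

Answer: C(13,4)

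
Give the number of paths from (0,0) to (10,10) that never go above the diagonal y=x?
16,796

Solution: Counted by the Catalan number C_10: C_10 = C(20,10)/(10+1) = 184,756/11 = 16,796.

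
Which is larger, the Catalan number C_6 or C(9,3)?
C_6

Working:
C_6 = C(12,6)/(6+1) = 924/7 = 132; C(9,3) = 84.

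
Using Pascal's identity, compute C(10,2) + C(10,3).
C(10,2) + C(10,3) = C(11,3) = 165.

Answer: 165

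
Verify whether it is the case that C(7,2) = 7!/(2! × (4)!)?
False

The correct denominator is 2!×5!, giving C(7,2) = 21; the stated RHS is 7!/(2!×4!) = 105 ≠ 21, so the statement does not hold.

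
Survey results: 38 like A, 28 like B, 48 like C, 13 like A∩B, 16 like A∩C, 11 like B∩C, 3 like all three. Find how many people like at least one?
77

Solution: |A∪B∪C| = 38+28+48-13-16-11+3 = 77.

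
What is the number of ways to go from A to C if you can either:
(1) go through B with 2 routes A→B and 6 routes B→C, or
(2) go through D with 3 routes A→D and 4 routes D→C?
24

Working:
Route via B: 2×6=12. Route via D: 3×4=12. Total: 24.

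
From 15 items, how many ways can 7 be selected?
6,435

Solution: C(15,7) = 15! / (7! × (15-7)!)
         = 15! / (7! × 8!)
         = 6,435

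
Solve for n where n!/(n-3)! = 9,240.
n!/(n-3)! = n×(n-1)×(n-2), a product of 3 consecutive integers ≈ (n−1)^3. 9,240^(1/3) + 1 ≈ 22.0; check n = 22: 22×21×20 = 9,240 ✓. So n = 22.

Answer: 22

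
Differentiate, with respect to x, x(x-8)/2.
(2x - 8)/2

Explanation: d/dx[(x-0)(x-8)] = (x-8) + (x-0) = 2x - 8. Dividing by 2 gives (2x - 8)/2.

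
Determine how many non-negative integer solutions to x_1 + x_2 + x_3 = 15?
136

Reasoning: C(15+3-1, 3-1) = 136.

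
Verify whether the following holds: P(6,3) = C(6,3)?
False

Explanation: P(6,3) = 120 but C(6,3) = 20; they differ by a factor of 3! = 6, so the statement does not hold.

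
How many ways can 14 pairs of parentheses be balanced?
2,674,440
Using the Catalan number formula: C_n = C(2n, n) / (n+1)
C_14 = C(28, 14) / (14+1)
     = 40116600 / 15
     = 2,674,440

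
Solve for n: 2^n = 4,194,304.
4,194,304 = 1,024 × 1,024 × 4 = 2^10 × 2^10 × 2^2 = 2^22, so n = 22.
Final answer: 22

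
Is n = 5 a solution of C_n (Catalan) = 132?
No

Solution: C_5 = C(10,5)/(5+1) = 252/6 = 42, which does not equal 132.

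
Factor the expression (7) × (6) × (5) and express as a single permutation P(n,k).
P(7,3) = 7!/(4)!

Working:
Product of 3 consecutive descending integers starting at 7: P(7,3) = 7!/4! = 210.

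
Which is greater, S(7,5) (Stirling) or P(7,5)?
S(7,5) = 5·S(6,5) + S(6,4) = 5·15 + 65 = 140; P(7,5) = 2,520.

Answer: P(7,5)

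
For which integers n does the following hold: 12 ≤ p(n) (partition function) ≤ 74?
7, 8, 9, 10, 11
Tabulating p(n) via p(n) = p(n−1) + p(n−2) − p(n−5) − p(n−7) + …: p(6)=11; p(7)=15; p(8)=22; p(9)=30; p(10)=42; p(11)=56; p(12)=77. So valid n = 7, 8, 9, 10, 11.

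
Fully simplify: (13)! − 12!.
5,748,019,200

Solution: (13)! − 12! = (13)·12! − 12! = (13−1)·12! = 12·12! = 5,748,019,200.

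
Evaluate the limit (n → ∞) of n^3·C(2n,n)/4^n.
∞

Reasoning: C(2n,n) ~ 4^n/√(πn), so n^3·C(2n,n)/4^n ~ n^(3 − 1/2)/√π → ∞.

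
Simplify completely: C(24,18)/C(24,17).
7/18

Reasoning: C(n,k+1)/C(n,k) = (n−k)/(k+1). Here (24−17)/(17+1) = 7/18 = 7/18.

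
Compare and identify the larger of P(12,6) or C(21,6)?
P(12,6)

P(12,6)=665,280, C(21,6)=54,264.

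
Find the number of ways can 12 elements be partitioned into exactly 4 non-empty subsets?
611,501

Working:
This equals S(12,4), the Stirling number of the 2nd kind.
Using the Stirling recurrence: S(n,k) = k·S(n-1,k) + S(n-1,k-1)
S(12,4) = 4·S(11,4) + S(11,3)
         = 4·145750 + 28501
         = 583000 + 28501
         = 611,501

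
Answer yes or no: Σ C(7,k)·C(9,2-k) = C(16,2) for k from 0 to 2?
Yes

Vandermonde's identity gives C(16,2) = 120; RHS C(16,2) = 120.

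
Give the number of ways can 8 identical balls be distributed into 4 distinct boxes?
C(8+4-1, 4-1) = C(11, 3) = 165.
Final answer: 165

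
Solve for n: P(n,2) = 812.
29

P(n,2) = n(n−1) is increasing in n; n(n−1) ≈ (n−0.5)^2 = 812 gives n ≈ 29.0. Check: P(27,2) = 702, P(28,2) = 756, P(29,2) = 812 ✓. So n = 29.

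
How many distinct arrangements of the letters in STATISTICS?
50,400
Word has 10 letters (S=3, T=3, A=1, I=2, C=1). Arrangements: 10!/Π(k!) = 50,400.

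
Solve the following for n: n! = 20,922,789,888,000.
16
n! is strictly increasing. 14! = 87,178,291,200, 15! = 1,307,674,368,000, 16! = 20,922,789,888,000 ✓. So n = 16.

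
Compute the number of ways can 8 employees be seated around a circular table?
5,040

Circular arrangements: (8-1)! = 5,040.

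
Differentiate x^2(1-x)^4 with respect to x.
2x^1(1-x)^4 - 4x^2(1-x)^3

Product rule: 2x^{1}(1-x)^{4} + x^2·(-4)(1-x)^{3}.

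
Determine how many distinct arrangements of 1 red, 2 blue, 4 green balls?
105

Reasoning: Multinomial: 7!/(1! × 2! × 4!) = 105.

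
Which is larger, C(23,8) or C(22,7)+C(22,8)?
Equal

Reasoning: By Pascal's identity: C(23,8) = C(22,7)+C(22,8) = 490,314. Equal.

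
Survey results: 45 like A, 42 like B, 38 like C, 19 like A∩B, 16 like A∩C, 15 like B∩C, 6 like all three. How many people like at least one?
81
|A∪B∪C| = 45+42+38-19-16-15+6 = 81.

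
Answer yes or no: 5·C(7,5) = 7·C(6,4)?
Yes

Explanation: Absorption identity k·C(n,k) = n·C(n-1,k-1). LHS = 5·21 = 105; RHS = 7·15 = 105.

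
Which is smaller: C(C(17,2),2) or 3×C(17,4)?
3×C(17,4)

Reasoning: C(C(17,2),2)=9,180, 3×C(17,4)=7,140.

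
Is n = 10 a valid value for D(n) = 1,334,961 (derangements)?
D(10) = (10-1)·[D(9) + D(8)] = 9·[133,496 + 14,833] = 1,334,961, which equals 1,334,961.

Answer: Yes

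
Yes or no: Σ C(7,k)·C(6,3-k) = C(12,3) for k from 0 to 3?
No

Solution: Vandermonde's identity gives C(13,3) = 286; RHS C(12,3) = 220.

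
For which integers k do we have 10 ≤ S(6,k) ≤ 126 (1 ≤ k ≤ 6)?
S(6,1)=1; S(6,2)=31; S(6,3)=90; S(6,4)=65; S(6,5)=15; S(6,6)=1. So valid k = 2, 3, 4, 5.

Answer: 2, 3, 4, 5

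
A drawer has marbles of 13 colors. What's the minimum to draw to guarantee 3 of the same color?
27

Worst case: 2 of each = 26. One more: 27.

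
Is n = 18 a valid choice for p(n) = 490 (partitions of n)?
Pentagonal recurrence p(n) = p(n−1) + p(n−2) − p(n−5) − p(n−7) + …: p(18) = p(17) + p(16) − p(13) − p(11) + p(6) + p(3) = 297 + 231 − 101 − 56 + 11 + 3 = 385, which does not equal 490.
Final answer: No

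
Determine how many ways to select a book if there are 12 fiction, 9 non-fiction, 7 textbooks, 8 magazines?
36
By the addition principle: 12 + 9 + 7 + 8 = 36.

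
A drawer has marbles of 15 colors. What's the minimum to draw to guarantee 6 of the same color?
76

Solution: Worst case: 5 of each = 75. One more: 76.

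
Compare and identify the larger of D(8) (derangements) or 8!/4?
D(8)

Solution: D(8) = (8-1)·[D(7) + D(6)] = 7·[1,854 + 265] = 14,833; 8!/4 = 40,320/4 = 10,080.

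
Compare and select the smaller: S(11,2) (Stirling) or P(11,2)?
P(11,2)

S(11,2) = 2·S(10,2) + S(10,1) = 2·511 + 1 = 1,023; P(11,2) = 110.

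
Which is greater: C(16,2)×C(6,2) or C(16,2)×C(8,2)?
C(16,2)×C(8,2)

Reasoning: C(16,2)×C(6,2)=1,800, C(16,2)×C(8,2)=3,360.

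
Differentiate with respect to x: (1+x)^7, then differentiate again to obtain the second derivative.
42(1+x)^5

Working:
First derivative: 7(1+x)^{6}. Second derivative: 7·6·(1+x)^{5} = 42(1+x)^{5}.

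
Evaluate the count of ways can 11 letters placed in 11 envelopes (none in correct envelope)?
14,684,570

Working:
Using D(n) = (n-1)[D(n-1) + D(n-2)]:
D(11) = (11-1) × [D(10) + D(9)]
      = 10 × [1334961 + 133496]
      = 10 × 1468457
      = 14,684,570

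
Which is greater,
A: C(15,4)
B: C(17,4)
A=C(15,4)=1,365, B=C(17,4)=2,380.

Answer: B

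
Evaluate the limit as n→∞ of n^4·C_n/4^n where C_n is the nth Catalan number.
C_n ~ 4^n/(n^(3/2)√π), so n^4·C_n/4^n ~ n^(4 − 3/2)/√π → ∞.
Final answer: ∞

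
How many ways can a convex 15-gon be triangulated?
Using the Catalan number formula: C_n = C(2n, n) / (n+1)
C_13 = C(26, 13) / (13+1)
     = 10400600 / 14
     = 742,900

Answer: 742,900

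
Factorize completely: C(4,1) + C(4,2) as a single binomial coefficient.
C(5,2)

By Pascal's identity: C(4,1) + C(4,2) = C(5,2) = 10.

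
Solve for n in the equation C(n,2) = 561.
34

Solution: C(n,2) = n(n−1)/2! is increasing in n, and n(n−1) = 2!·561 = 1,122 ≈ (n−0.5)^2 gives n ≈ 34.0. Check: C(32,2) = 496, C(33,2) = 528, C(34,2) = 561 ✓. So n = 34.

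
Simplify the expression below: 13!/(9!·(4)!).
715

Reasoning: This is C(13,9) = 715.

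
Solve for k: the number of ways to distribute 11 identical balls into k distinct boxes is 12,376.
Stars and bars: the count is C(11+k−1, k−1), increasing in k. k=5: C(15,4) = 1,365, k=6: C(16,5) = 4,368, k=7: C(17,6) = 12,376 ✓. So k = 7.
Final answer: 7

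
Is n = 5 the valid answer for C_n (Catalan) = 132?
No

Solution: C_5 = C(10,5)/(5+1) = 252/6 = 42, which does not equal 132.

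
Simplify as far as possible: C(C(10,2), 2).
990
C(10,2) = 45, then C(45, 2) = 990.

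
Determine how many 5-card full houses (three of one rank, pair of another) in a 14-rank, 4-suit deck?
4,368
Triple rank: 14. Triple suits: C(4,3)=4. Pair rank: 13. Pair suits: C(4,2)=6. Total: 4,368.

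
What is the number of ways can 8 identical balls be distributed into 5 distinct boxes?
C(8+5-1, 5-1) = C(12, 4) = 495.

Answer: 495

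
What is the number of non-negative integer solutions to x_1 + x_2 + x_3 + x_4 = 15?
816

Working:
C(15+4-1, 4-1) = 816.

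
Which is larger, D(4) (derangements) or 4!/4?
D(4)

Reasoning: D(4) = (4-1)·[D(3) + D(2)] = 3·[2 + 1] = 9; 4!/4 = 24/4 = 6.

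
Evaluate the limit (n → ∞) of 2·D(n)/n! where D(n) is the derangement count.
D(n)/n! → 1/e, so 2·D(n)/n! → 2/e.
Final answer: 2/e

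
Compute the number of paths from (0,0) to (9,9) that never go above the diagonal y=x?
Counted by the Catalan number C_9: C_9 = C(18,9)/(9+1) = 48,620/10 = 4,862.
Final answer: 4,862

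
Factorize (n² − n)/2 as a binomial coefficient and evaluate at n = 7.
C(n,2); C(7,2) = 21
(n² − n)/2 = n(n−1)/2 = C(n,2). At n = 7: C(7,2) = 21.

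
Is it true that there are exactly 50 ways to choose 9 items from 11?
False

Working:
C(11,9) = 55 ≠ 50.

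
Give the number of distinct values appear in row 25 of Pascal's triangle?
13
Row 25 has entries C(25,0)..C(25,25); by symmetry C(25,k)=C(25,25-k), giving 13 distinct values.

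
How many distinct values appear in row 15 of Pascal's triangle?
Row 15 has entries C(15,0)..C(15,15); by symmetry C(15,k)=C(15,15-k), giving 8 distinct values.

Answer: 8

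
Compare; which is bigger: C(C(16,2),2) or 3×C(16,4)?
C(C(16,2),2)

Working:
C(C(16,2),2)=7,140, 3×C(16,4)=5,460.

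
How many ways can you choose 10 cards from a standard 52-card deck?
15,820,024,220

Reasoning: C(52,10) = 15,820,024,220.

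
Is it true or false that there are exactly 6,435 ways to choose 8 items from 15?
True

Explanation: C(15,8) = 6,435.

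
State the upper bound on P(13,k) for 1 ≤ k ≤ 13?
P(13,k) increases in k, so maximum at k = 13: 13! = 6,227,020,800.
Final answer: 6,227,020,800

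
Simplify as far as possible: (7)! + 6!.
5,760

Solution: (7)! + 6! = (7)·6! + 6! = (7+1)·6! = 8·6! = 5,760.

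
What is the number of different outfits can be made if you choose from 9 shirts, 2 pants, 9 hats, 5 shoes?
810

Reasoning: By the multiplication principle: 9 × 2 × 9 × 5 = 810.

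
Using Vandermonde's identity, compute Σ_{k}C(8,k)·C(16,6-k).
134,596

Solution: = C(8+16,6) = C(24,6) = 134,596.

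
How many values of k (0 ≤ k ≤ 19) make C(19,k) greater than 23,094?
8

Explanation: Row 19 is unimodal and symmetric about k=19/2. C(19,5)=11,628 ≤ 23,094; C(19,6)=27,132 > 23,094; by symmetry C(19,k) > 23,094 for k = 6..13. That's 13 - 6 + 1 = 8 values.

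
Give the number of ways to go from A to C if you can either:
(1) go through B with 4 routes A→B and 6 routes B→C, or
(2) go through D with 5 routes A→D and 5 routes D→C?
49

Route via B: 4×6=24. Route via D: 5×5=25. Total: 49.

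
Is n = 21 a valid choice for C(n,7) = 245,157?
C(21,7) = 21·20·19·18·17·16·15/7! = 586,051,200/5,040 = 116,280, which does not equal 245,157.
Final answer: No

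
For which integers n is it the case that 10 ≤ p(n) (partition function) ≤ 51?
Tabulating p(n) via p(n) = p(n−1) + p(n−2) − p(n−5) − p(n−7) + …: p(5)=7; p(6)=11; p(7)=15; p(8)=22; p(9)=30; p(10)=42; p(11)=56. So valid n = 6, 7, 8, 9, 10.

Answer: 6, 7, 8, 9, 10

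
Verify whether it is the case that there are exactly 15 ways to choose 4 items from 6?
C(6,4) = 15.
Final answer: True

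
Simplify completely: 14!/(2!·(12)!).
This is C(14,2) = 91.

Answer: 91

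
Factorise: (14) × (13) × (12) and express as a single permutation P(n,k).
Product of 3 consecutive descending integers starting at 14: P(14,3) = 14!/11! = 2,184.
Final answer: P(14,3) = 14!/(11)!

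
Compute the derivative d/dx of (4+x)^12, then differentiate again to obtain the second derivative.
132(4+x)^10

First derivative: 12(4+x)^{11}. Second derivative: 12·11·(4+x)^{10} = 132(4+x)^{10}.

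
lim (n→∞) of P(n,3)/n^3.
1

P(n,3) = n(n-1)(n-2) ≈ n^3 for large n. Limit = 1.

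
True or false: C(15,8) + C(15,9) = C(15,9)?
False

Pascal's identity gives C(16,9) = 11,440, whereas C(15,9) = 5,005.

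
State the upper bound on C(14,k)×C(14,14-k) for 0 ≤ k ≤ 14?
C(14,k)·C(14,14-k) = C(14,k)², maximised at the centre k = 7: C(14,7)² = 11,778,624.

Answer: 11,778,624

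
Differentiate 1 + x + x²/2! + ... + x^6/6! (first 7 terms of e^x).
1 + x + x²/2! + ... + x^5/5!

Differentiating term by term gives the first 6 terms of e^x.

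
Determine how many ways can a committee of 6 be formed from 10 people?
C(10,6) = 10! / (6! × (10-6)!)
         = 10! / (6! × 4!)
         = 210

Answer: 210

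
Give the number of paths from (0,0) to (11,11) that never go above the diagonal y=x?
Counted by the Catalan number C_11: C_11 = C(22,11)/(11+1) = 705,432/12 = 58,786.
Final answer: 58,786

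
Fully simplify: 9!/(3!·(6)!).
84
This is C(9,3) = 84.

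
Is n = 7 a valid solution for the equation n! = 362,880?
No

Solution: 7! = 7·6! = 7·720 = 5,040, which does not equal 362,880.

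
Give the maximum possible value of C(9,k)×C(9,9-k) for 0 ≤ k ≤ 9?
15,876

Reasoning: C(9,k)·C(9,9-k) = C(9,k)², maximised at the centre k = 4: C(9,4)² = 15,876.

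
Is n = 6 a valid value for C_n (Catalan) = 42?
No

Explanation: C_6 = C(12,6)/(6+1) = 924/7 = 132, which does not equal 42.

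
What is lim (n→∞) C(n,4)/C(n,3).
∞

C(n,4)/C(n,3) = (n-3)/4 → ∞ as n → ∞.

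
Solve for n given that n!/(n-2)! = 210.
15

n!/(n-2)! = n×(n-1), a product of 2 consecutive integers ≈ (n−0.5)^2. 210^(1/2) + 0.5 ≈ 15.0; check n = 15: 15×14 = 210 ✓. So n = 15.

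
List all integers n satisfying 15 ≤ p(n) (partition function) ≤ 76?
Tabulating p(n) via p(n) = p(n−1) + p(n−2) − p(n−5) − p(n−7) + …: p(6)=11; p(7)=15; p(8)=22; p(9)=30; p(10)=42; p(11)=56; p(12)=77. So valid n = 7, 8, 9, 10, 11.

Answer: 7, 8, 9, 10, 11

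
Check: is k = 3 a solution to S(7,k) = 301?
Yes

Working:
S(7,3) = 3·S(6,3) + S(6,2) = 3·90 + 31 = 301, which equals 301.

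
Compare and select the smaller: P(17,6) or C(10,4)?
C(10,4)

Explanation: P(17,6)=8,910,720, C(10,4)=210.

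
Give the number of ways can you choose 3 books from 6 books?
20

C(6,3) = 6! / (3! × (6-3)!)
         = 6! / (3! × 3!)
         = 20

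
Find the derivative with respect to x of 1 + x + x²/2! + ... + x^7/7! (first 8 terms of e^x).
Differentiating term by term gives the first 7 terms of e^x.

Answer: 1 + x + x²/2! + ... + x^6/6!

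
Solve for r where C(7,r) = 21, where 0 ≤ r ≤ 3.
2

Explanation: C(7,r) is increasing for 0 ≤ r ≤ 3. Stepping up (C(7,r+1) = C(7,r)·(7−r)/(r+1)): C(7,1) = 7, C(7,2) = 21 ✓. So r = 2.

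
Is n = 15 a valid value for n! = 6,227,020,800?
15! = 15·14! = 15·87,178,291,200 = 1,307,674,368,000, which does not equal 6,227,020,800.
Final answer: No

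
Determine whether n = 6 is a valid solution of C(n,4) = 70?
No

C(6,4) = 6·5·4·3/4! = 360/24 = 15, which does not equal 70.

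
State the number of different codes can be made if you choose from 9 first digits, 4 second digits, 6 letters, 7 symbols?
1,512

Solution: By the multiplication principle: 9 × 4 × 6 × 7 = 1,512.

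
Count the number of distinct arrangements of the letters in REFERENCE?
7,560

Explanation: Word has 9 letters (R=2, E=4, F=1, N=1, C=1). Arrangements: 9!/Π(k!) = 7,560.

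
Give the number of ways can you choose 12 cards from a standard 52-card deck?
C(52,12) = 206,379,406,870.

Answer: 206,379,406,870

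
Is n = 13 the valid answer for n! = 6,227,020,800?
Yes

Explanation: 13! = 13·12! = 13·479,001,600 = 6,227,020,800, which equals 6,227,020,800.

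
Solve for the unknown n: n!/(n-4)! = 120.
5

Reasoning: n!/(n-4)! = n×(n-1)×(n-2)×(n-3), a product of 4 consecutive integers ≈ (n−1.5)^4. 120^(1/4) + 1.5 ≈ 4.8; check n = 5: 5×4×3×2 = 120 ✓. So n = 5.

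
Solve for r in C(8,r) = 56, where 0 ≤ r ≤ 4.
3

Solution: C(8,r) is increasing for 0 ≤ r ≤ 4. Stepping up (C(8,r+1) = C(8,r)·(8−r)/(r+1)): C(8,1) = 8, C(8,2) = 28, C(8,3) = 56 ✓. So r = 3.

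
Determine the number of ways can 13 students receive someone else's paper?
2,290,792,932

Working:
Using D(n) = (n-1)[D(n-1) + D(n-2)]:
D(13) = (13-1) × [D(12) + D(11)]
      = 12 × [176214841 + 14684570]
      = 12 × 190899411
      = 2,290,792,932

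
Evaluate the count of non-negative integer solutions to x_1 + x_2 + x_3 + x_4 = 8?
C(8+4-1, 4-1) = 165.
Final answer: 165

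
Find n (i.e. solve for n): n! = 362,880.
n! is strictly increasing. 7! = 5,040, 8! = 40,320, 9! = 362,880 ✓. So n = 9.

Answer: 9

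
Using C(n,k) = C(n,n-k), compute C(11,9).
C(11,9) = C(11,2) = 55.

Answer: 55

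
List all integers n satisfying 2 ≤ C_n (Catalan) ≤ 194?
2, 3, 4, 5, 6

Explanation: C_1=1; C_2=2; C_3=5; C_4=14; C_5=42; C_6=132; C_7=429. So valid n = 2, 3, 4, 5, 6.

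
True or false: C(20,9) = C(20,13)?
False

Working:
C(20,9) = 167,960 but C(20,13) = 77,520; symmetry gives C(20,9) = C(20,11), not C(20,13).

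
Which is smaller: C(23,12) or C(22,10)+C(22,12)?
C(22,10)+C(22,12)
C(23,12)=1,352,078; C(22,10)+C(22,12)=646,646+646,646=1,293,292.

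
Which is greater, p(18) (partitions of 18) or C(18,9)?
C(18,9)

Pentagonal recurrence p(n) = p(n−1) + p(n−2) − p(n−5) − p(n−7) + …: p(18) = p(17) + p(16) − p(13) − p(11) + p(6) + p(3) = 297 + 231 − 101 − 56 + 11 + 3 = 385; C(18,9) = 48,620.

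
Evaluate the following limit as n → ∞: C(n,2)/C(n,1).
∞
C(n,2)/C(n,1) = (n-1)/2 → ∞ as n → ∞.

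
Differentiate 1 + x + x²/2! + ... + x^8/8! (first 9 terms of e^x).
Differentiating term by term gives the first 8 terms of e^x.
Final answer: 1 + x + x²/2! + ... + x^7/7!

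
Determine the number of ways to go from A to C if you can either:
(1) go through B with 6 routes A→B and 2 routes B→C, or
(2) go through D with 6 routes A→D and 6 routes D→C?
48

Solution: Route via B: 6×2=12. Route via D: 6×6=36. Total: 48.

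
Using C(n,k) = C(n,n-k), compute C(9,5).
C(9,5) = C(9,4) = 126.
Final answer: 126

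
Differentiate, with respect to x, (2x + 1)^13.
26(2x + 1)^12

Explanation: Chain rule: 13(2x+1)^{12} × 2 = 26(2x+1)^{12}.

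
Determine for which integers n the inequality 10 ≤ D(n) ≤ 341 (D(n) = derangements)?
5, 6
Using D(n) = (n−1)[D(n−1) + D(n−2)] with D(1)=0, D(2)=1: D(4)=9; D(5)=44; D(6)=265; D(7)=1,854. So valid n = 5, 6.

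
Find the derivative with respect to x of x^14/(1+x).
(14x^13(1+x) - x^14)/(1+x)²
Quotient rule: [14x^{13}(1+x) - x^14]/(1+x)².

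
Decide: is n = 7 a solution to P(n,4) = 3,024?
No

Solution: P(7,4) = 7·6·5·4 = 840, which does not equal 3,024.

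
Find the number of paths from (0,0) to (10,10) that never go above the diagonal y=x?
16,796

Solution: Counted by the Catalan number C_10: C_10 = C(20,10)/(10+1) = 184,756/11 = 16,796.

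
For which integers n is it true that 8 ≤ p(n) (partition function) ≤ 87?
6, 7, 8, 9, 10, 11, 12

Solution: Tabulating p(n) via p(n) = p(n−1) + p(n−2) − p(n−5) − p(n−7) + …: p(5)=7; p(6)=11; p(7)=15; p(8)=22; p(9)=30; p(10)=42; p(11)=56; p(12)=77; p(13)=101. So valid n = 6, 7, 8, 9, 10, 11, 12.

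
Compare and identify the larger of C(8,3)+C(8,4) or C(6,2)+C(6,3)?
C(8,3)+C(8,4)

Working:
First=126, Second=35.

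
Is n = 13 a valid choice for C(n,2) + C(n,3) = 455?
C(13,2) + C(13,3) = 78 + 286 = 364, which does not equal 455.
Final answer: No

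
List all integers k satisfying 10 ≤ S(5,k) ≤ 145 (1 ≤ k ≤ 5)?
2, 3, 4

Explanation: S(5,1)=1; S(5,2)=15; S(5,3)=25; S(5,4)=10; S(5,5)=1. So valid k = 2, 3, 4.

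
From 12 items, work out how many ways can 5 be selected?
C(12,5) = 12! / (5! × (12-5)!)
         = 12! / (5! × 7!)
         = 792

Answer: 792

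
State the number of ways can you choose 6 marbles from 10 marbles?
210

C(10,6) = 10! / (6! × (10-6)!)
         = 10! / (6! × 4!)
         = 210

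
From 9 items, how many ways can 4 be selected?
126

Explanation: C(9,4) = 9! / (4! × (9-4)!)
         = 9! / (4! × 5!)
         = 126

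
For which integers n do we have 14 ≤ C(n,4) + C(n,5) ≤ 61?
6, 7

Reasoning: C(5,4)+C(5,5)=6; C(6,4)+C(6,5)=21; C(7,4)+C(7,5)=56; C(8,4)+C(8,5)=126. So valid n = 6, 7.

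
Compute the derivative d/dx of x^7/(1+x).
(7x^6(1+x) - x^7)/(1+x)²

Working:
Quotient rule: [7x^{6}(1+x) - x^7]/(1+x)².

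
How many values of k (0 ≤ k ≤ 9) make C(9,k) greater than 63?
Row 9 is unimodal and symmetric about k=9/2. C(9,2)=36 ≤ 63; C(9,3)=84 > 63; by symmetry C(9,k) > 63 for k = 3..6. That's 6 - 3 + 1 = 4 values.

Answer: 4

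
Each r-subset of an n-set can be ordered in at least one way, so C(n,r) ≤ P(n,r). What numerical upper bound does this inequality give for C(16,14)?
10,461,394,944,000

Reasoning: P(16,14) = 16·15·14·13·12·11·10·9·8·7·6·5·4·3 = 10,461,394,944,000, so C(16,14) ≤ 10,461,394,944,000. (The bound is loose by a factor of 14! = 87,178,291,200: C(16,14) = 10,461,394,944,000/87,178,291,200 = 120.)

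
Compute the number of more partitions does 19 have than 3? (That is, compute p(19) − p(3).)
487

Pentagonal recurrence p(n) = p(n−1) + p(n−2) − p(n−5) − p(n−7) + …: p(19) = p(18) + p(17) − p(14) − p(12) + p(7) + p(4) = 385 + 297 − 135 − 77 + 15 + 5 = 490.
p(3) = p(2) + p(1) = 2 + 1 = 3.
Difference = 490 − 3 = 487.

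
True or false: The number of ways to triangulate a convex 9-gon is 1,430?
Triangulations of a convex 9-gon are counted by the Catalan number C_7: C_7 = C(14,7)/(7+1) = 3,432/8 = 429.

Answer: False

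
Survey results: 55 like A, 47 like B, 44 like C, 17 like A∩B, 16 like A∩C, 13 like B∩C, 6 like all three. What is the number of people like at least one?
|A∪B∪C| = 55+47+44-17-16-13+6 = 106.

Answer: 106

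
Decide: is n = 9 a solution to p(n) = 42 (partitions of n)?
No

Explanation: Pentagonal recurrence p(n) = p(n−1) + p(n−2) − p(n−5) − p(n−7) + …: p(9) = p(8) + p(7) − p(4) − p(2) = 22 + 15 − 5 − 2 = 30, which does not equal 42.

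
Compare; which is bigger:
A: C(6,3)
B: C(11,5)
B

A=C(6,3)=20, B=C(11,5)=462.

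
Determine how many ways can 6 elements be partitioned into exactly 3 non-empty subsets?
90

This equals S(6,3), the Stirling number of the 2nd kind.
Using the Stirling recurrence: S(n,k) = k·S(n-1,k) + S(n-1,k-1)
S(6,3) = 3·S(5,3) + S(5,2)
         = 3·25 + 15
         = 75 + 15
         = 90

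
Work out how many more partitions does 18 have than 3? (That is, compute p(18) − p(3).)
382

Explanation: Pentagonal recurrence p(n) = p(n−1) + p(n−2) − p(n−5) − p(n−7) + …: p(18) = p(17) + p(16) − p(13) − p(11) + p(6) + p(3) = 297 + 231 − 101 − 56 + 11 + 3 = 385.
p(3) = p(2) + p(1) = 2 + 1 = 3.
Difference = 385 − 3 = 382.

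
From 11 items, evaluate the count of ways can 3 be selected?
165

Reasoning: C(11,3) = 11! / (3! × (11-3)!)
         = 11! / (3! × 8!)
         = 165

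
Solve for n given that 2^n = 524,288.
524,288 = 1,024 × 512 = 2^10 × 2^9 = 2^19, so n = 19.
Final answer: 19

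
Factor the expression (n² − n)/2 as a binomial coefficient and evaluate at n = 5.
C(n,2); C(5,2) = 10
(n² − n)/2 = n(n−1)/2 = C(n,2). At n = 5: C(5,2) = 10.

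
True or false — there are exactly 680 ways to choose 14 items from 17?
True

Working:
C(17,14) = 680.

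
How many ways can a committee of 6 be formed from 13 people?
1,716

C(13,6) = 13! / (6! × (13-6)!)
         = 13! / (6! × 7!)
         = 1,716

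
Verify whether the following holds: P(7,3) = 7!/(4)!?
Permutation formula P(n,k) = n!/(n-k)!: 7!/4! = 5,040/24 = 210 = P(7,3). The statement holds.

Answer: True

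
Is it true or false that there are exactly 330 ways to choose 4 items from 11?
C(11,4) = 330.
Final answer: True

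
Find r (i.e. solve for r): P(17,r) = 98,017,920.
7

Reasoning: P(17,r) = 17·16·…·(17−r+1), a product of r factors. Multiplying down from 17: 17 = 17; 17·16 = 272; 17·16·15 = 4,080; 17·16·15·14 = 57,120; 17·16·15·14·13 = 742,560; 17·16·15·14·13·12 = 8,910,720; 17·16·15·14·13·12·11 = 98,017,920 ✓ (7 factors). So r = 7.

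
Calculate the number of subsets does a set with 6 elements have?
64

Each element can be included or excluded: 2^6 = 64.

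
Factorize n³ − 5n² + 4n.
n³ − 5n² + 4n = n(n² − 5n + 4) = n(n − 1)(n − 4).

Answer: n(n − 1)(n − 4)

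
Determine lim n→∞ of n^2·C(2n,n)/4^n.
∞
C(2n,n) ~ 4^n/√(πn), so n^2·C(2n,n)/4^n ~ n^(2 − 1/2)/√π → ∞.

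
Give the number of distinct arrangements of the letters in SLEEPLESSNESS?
1,081,080
Word has 13 letters (S=5, L=2, E=4, P=1, N=1). Arrangements: 13!/Π(k!) = 1,081,080.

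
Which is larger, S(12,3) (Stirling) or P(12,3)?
S(12,3) = 3·S(11,3) + S(11,2) = 3·28,501 + 1,023 = 86,526; P(12,3) = 1,320.
Final answer: S(12,3)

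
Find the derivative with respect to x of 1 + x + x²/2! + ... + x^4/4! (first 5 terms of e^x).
1 + x + x²/2! + ... + x^3/3!

Differentiating term by term gives the first 4 terms of e^x.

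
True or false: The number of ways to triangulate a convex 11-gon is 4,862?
True

Solution: Triangulations of a convex 11-gon are counted by the Catalan number C_9: C_9 = C(18,9)/(9+1) = 48,620/10 = 4,862.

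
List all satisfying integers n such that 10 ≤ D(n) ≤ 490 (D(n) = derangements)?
5, 6

Reasoning: Using D(n) = (n−1)[D(n−1) + D(n−2)] with D(1)=0, D(2)=1: D(4)=9; D(5)=44; D(6)=265; D(7)=1,854. So valid n = 5, 6.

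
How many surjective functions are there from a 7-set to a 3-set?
Onto functions = 3! × S(7,3)
First compute S(7,3) via recurrence:
Using the Stirling recurrence: S(n,k) = k·S(n-1,k) + S(n-1,k-1)
S(7,3) = 3·S(6,3) + S(6,2)
         = 3·90 + 31
         = 270 + 31
         = 301
Then: 6 × 301 = 1,806
Final answer: 1,806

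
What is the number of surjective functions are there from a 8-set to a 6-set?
191,520

Onto functions = 6! × S(8,6)
First compute S(8,6) via recurrence:
Using the Stirling recurrence: S(n,k) = k·S(n-1,k) + S(n-1,k-1)
S(8,6) = 6·S(7,6) + S(7,5)
         = 6·21 + 140
         = 126 + 140
         = 266
Then: 720 × 266 = 191,520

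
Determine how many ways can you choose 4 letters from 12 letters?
495
C(12,4) = 12! / (4! × (12-4)!)
         = 12! / (4! × 8!)
         = 495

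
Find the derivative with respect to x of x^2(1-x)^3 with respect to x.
2x^1(1-x)^3 - 3x^2(1-x)^2
Product rule: 2x^{1}(1-x)^{3} + x^2·(-3)(1-x)^{2}.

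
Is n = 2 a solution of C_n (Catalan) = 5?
No

Solution: C_2 = C(4,2)/(2+1) = 6/3 = 2, which does not equal 5.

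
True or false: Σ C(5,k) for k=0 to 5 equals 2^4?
False

Explanation: Binomial theorem: Σ C(5,k) = (1+1)^5 = 2^5 = 32; RHS 2^4 = 16.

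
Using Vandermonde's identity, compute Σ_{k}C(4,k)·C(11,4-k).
1,365
= C(4+11,4) = C(15,4) = 1,365.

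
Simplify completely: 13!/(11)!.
156

Explanation: This equals 13×12 = 156.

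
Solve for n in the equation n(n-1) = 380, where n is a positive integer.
20

Explanation: n² − n − 380 = 0, so n = (1 ± √(1 + 4·380))/2 = (1 ± √1,521)/2 = (1 ± 39)/2, i.e. n = 20 or n = -19. Taking the positive root, n = 20 (check: 20×19 = 380).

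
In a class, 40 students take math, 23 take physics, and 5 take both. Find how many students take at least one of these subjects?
58
|A∪B| = |A|+|B|-|A∩B| = 40+23-5 = 58.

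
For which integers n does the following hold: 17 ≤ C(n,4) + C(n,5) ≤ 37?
C(5,4)+C(5,5)=6; C(6,4)+C(6,5)=21; C(7,4)+C(7,5)=56. So valid n = 6.
Final answer: 6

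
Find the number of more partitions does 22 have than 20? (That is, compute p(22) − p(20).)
375
Pentagonal recurrence p(n) = p(n−1) + p(n−2) − p(n−5) − p(n−7) + …: p(22) = p(21) + p(20) − p(17) − p(15) + p(10) + p(7) − p(0) = 792 + 627 − 297 − 176 + 42 + 15 − 1 = 1,002.
p(20) = p(19) + p(18) − p(15) − p(13) + p(8) + p(5) = 490 + 385 − 176 − 101 + 22 + 7 = 627.
Difference = 1,002 − 627 = 375.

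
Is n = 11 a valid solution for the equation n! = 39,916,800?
Yes

Explanation: 11! = 11·10! = 11·3,628,800 = 39,916,800, which equals 39,916,800.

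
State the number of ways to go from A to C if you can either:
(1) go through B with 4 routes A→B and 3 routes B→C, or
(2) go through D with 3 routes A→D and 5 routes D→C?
27

Reasoning: Route via B: 4×3=12. Route via D: 3×5=15. Total: 27.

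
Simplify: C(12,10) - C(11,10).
55
C(12,10) - C(11,10) = C(11,9) = 55.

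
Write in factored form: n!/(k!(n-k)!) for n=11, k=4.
C(11,4) = 330

Reasoning: This is the binomial coefficient C(11,4) = 330.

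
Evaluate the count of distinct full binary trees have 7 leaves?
132
Using the Catalan number formula: C_n = C(2n, n) / (n+1)
C_6 = C(12, 6) / (6+1)
     = 924 / 7
     = 132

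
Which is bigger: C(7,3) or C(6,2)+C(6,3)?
Equal

Solution: By Pascal's identity: C(7,3) = C(6,2)+C(6,3) = 35. Equal.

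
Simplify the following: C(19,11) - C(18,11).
43,758

Reasoning: C(19,11) - C(18,11) = C(18,10) = 43,758.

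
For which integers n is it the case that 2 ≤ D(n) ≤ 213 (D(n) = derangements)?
Using D(n) = (n−1)[D(n−1) + D(n−2)] with D(1)=0, D(2)=1: D(2)=1; D(3)=2; D(4)=9; D(5)=44; D(6)=265. So valid n = 3, 4, 5.
Final answer: 3, 4, 5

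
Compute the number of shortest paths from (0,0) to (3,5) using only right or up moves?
Choose 3 rights from 8 moves: C(8,3) = 56.

Answer: 56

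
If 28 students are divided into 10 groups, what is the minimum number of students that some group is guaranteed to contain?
Pigeonhole: ⌈28/10⌉ = 3.
Final answer: 3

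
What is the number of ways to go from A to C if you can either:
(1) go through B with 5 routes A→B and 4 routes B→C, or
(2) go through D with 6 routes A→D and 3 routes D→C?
38

Solution: Route via B: 5×4=20. Route via D: 6×3=18. Total: 38.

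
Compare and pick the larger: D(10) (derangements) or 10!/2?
10!/2

Solution: D(10) = (10-1)·[D(9) + D(8)] = 9·[133,496 + 14,833] = 1,334,961; 10!/2 = 3,628,800/2 = 1,814,400.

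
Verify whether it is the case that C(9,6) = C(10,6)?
LHS = C(9,6) = 84; RHS = C(10,6) = 210. 84 ≠ 210, so the statement does not hold.

Answer: False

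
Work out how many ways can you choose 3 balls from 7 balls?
35

Reasoning: C(7,3) = 7! / (3! × (7-3)!)
         = 7! / (3! × 4!)
         = 35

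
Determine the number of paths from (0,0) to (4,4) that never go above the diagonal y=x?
14
Counted by the Catalan number C_4: C_4 = C(8,4)/(4+1) = 70/5 = 14.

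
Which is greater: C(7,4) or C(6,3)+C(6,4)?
Equal

Explanation: By Pascal's identity: C(7,4) = C(6,3)+C(6,4) = 35. Equal.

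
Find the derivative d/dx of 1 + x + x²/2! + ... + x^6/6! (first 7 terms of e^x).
1 + x + x²/2! + ... + x^5/5!

Working:
Differentiating term by term gives the first 6 terms of e^x.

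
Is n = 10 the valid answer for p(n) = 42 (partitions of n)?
Yes

Working:
Pentagonal recurrence p(n) = p(n−1) + p(n−2) − p(n−5) − p(n−7) + …: p(10) = p(9) + p(8) − p(5) − p(3) = 30 + 22 − 7 − 3 = 42, which equals 42.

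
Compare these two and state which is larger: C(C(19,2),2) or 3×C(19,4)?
C(C(19,2),2)

Working:
C(C(19,2),2)=14,535, 3×C(19,4)=11,628.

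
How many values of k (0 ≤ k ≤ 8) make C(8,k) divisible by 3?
0

Checking C(8,k) mod 3 for k = 0..8: none are divisible by 3. Count = 0.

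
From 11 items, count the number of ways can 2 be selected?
55

Working:
C(11,2) = 11! / (2! × (11-2)!)
         = 11! / (2! × 9!)
         = 55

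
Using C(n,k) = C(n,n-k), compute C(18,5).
8,568

Solution: C(18,5) = C(18,13) = 8,568.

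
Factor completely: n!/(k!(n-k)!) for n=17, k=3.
C(17,3) = 680

Reasoning: This is the binomial coefficient C(17,3) = 680.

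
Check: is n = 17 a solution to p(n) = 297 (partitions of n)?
Yes

Reasoning: Pentagonal recurrence p(n) = p(n−1) + p(n−2) − p(n−5) − p(n−7) + …: p(17) = p(16) + p(15) − p(12) − p(10) + p(5) + p(2) = 231 + 176 − 77 − 42 + 7 + 2 = 297, which equals 297.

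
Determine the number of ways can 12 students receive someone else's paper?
Using D(n) = (n-1)[D(n-1) + D(n-2)]:
D(12) = (12-1) × [D(11) + D(10)]
      = 11 × [14684570 + 1334961]
      = 11 × 16019531
      = 176,214,841
Final answer: 176,214,841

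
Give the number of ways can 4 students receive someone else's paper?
9

Working:
Using D(n) = (n-1)[D(n-1) + D(n-2)]:
D(4) = (4-1) × [D(3) + D(2)]
      = 3 × [2 + 1]
      = 3 × 3
      = 9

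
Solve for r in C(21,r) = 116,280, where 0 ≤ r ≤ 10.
7

Working:
C(21,r) is increasing for 0 ≤ r ≤ 10. Stepping up (C(21,r+1) = C(21,r)·(21−r)/(r+1)): C(21,1) = 21, C(21,2) = 210, C(21,3) = 1,330, C(21,4) = 5,985, C(21,5) = 20,349, C(21,6) = 54,264, C(21,7) = 116,280 ✓. So r = 7.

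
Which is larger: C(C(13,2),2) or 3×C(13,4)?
C(C(13,2),2)

C(C(13,2),2)=3,003, 3×C(13,4)=2,145.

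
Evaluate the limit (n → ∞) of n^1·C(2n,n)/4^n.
∞

Solution: C(2n,n) ~ 4^n/√(πn), so n^1·C(2n,n)/4^n ~ n^(1 − 1/2)/√π → ∞.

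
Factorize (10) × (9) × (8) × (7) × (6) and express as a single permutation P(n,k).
P(10,5) = 10!/(5)!

Solution: Product of 5 consecutive descending integers starting at 10: P(10,5) = 10!/5! = 30,240.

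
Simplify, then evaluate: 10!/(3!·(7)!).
120
This is C(10,3) = 120.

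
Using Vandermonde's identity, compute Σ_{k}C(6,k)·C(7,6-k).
1,716

Reasoning: = C(6+7,6) = C(13,6) = 1,716.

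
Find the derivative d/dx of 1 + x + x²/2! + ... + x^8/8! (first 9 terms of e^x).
Differentiating term by term gives the first 8 terms of e^x.

Answer: 1 + x + x²/2! + ... + x^7/7!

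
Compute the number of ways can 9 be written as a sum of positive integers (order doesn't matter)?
Pentagonal recurrence p(n) = p(n−1) + p(n−2) − p(n−5) − p(n−7) + …: p(9) = p(8) + p(7) − p(4) − p(2) = 22 + 15 − 5 − 2 = 30.

Answer: 30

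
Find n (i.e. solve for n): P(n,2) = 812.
29

Reasoning: P(n,2) = n(n−1) is increasing in n; n(n−1) ≈ (n−0.5)^2 = 812 gives n ≈ 29.0. Check: P(27,2) = 702, P(28,2) = 756, P(29,2) = 812 ✓. So n = 29.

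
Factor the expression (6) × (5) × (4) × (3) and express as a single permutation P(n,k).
Product of 4 consecutive descending integers starting at 6: P(6,4) = 6!/2! = 360.

Answer: P(6,4) = 6!/(2)!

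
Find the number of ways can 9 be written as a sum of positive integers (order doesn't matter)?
30

Reasoning: Pentagonal recurrence p(n) = p(n−1) + p(n−2) − p(n−5) − p(n−7) + …: p(9) = p(8) + p(7) − p(4) − p(2) = 22 + 15 − 5 − 2 = 30.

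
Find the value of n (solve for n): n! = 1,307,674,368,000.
n! is strictly increasing. 13! = 6,227,020,800, 14! = 87,178,291,200, 15! = 1,307,674,368,000 ✓. So n = 15.
Final answer: 15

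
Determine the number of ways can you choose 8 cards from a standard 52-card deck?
C(52,8) = 752,538,150.
Final answer: 752,538,150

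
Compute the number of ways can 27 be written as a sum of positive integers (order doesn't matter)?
Pentagonal recurrence p(n) = p(n−1) + p(n−2) − p(n−5) − p(n−7) + …: p(27) = p(26) + p(25) − p(22) − p(20) + p(15) + p(12) − p(5) − p(1) = 2,436 + 1,958 − 1,002 − 627 + 176 + 77 − 7 − 1 = 3,010.

Answer: 3,010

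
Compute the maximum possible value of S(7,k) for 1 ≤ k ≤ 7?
Row S(7,k) for k = 1..7 (via S(n,k) = k·S(n−1,k) + S(n−1,k−1)): 1, 63, 301, 350, 140, 21, 1. The row is unimodal; maximum at k = 4: 350.

Answer: 350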